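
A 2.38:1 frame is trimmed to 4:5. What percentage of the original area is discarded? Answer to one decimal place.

4:5 is narrower than 2.38:1, so the crop keeps the full height and trims the width.
Fraction kept = (0.800)/(2.380) ≈ 33.61%, so 66.39% is lost.

66.4%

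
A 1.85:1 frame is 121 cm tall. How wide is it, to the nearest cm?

224 cm

Width = 121 × 1.850 = 223.85.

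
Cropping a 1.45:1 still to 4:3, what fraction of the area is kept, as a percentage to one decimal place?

92.0%

4:3 is narrower than 1.45:1, so the crop keeps the full height and trims the width.
Area ratio = (1.333)/(1.450) = 91.95% retained.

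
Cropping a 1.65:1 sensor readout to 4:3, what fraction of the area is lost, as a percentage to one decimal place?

Going from 1.65:1 to 4:3 means cutting width while keeping height.
Fraction kept = (1.333)/(1.650) ≈ 80.81%, so 19.19% is lost.

19.2%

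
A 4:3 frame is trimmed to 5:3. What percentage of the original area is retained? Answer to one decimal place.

80.0%

The width stays; only height is cut (since 5:3 is wider than 4:3).
Fraction kept = (1.333)/(1.667) ≈ 80.00%.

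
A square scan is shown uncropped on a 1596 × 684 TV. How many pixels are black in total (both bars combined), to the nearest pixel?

623808 pixels

square is narrower than 21:9, so it spans the full height.
Content width = 684 × 1/1 ≈ 684.0000 px.
1596 − 684.0000 = 912.0000 px of bars.
That's 912.0000 × 684 ≈ 623808 black pixels.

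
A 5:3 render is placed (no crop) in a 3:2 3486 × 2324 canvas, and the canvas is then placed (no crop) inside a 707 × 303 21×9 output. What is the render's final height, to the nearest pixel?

Inside the 3486×2324 canvas the render is width-limited at 3486.00 × 2091.60.
The 3:2 canvas is height-limited in 707×303, giving 454.50 × 303.00; scale factor 0.1304.
Applying the same ×0.1304: 2091.60 → 272.70.

273 px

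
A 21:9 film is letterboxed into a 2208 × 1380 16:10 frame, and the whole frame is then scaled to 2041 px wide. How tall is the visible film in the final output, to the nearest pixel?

At 2208×1380 the film is width-limited, so height = 2208 × 9/21 ≈ 946.29 px.
The frame scales by 2041/2208 = 0.9244; 946.29 × 0.9244 ≈ 874.71 px.

875 px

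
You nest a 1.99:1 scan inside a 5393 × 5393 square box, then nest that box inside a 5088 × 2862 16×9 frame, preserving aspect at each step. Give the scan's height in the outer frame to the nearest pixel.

Inside the 5393×5393 canvas the scan is width-limited at 5393.00 × 2710.05.
square in 5088×2862: fills the height, so the intermediate becomes 2862.00 × 2862.00 — a scale of ×0.5307.
So the scan's height is 2710.05 × 0.5307 ≈ 1438.19.

1438 px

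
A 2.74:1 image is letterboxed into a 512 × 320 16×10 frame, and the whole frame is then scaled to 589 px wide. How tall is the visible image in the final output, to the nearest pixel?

215 px

At 512×320 the image is width-limited, so height = 512 / 2.740 ≈ 186.86 px.
Scaling 512 → 589 is ×1.1504, so the height becomes 186.86 × 1.1504 ≈ 214.96 px.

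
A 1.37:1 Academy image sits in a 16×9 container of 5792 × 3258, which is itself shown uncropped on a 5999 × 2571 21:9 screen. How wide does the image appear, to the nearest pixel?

1.37:1 Academy in 5792×3258: fills the height, so the image is 4463.46 × 3258.00.
Second fit — the 16×9 canvas into 5999×2571 spans the height: 4570.67 × 2571.00 (×0.7891 from 5792×3258).
The image scales with it: width 4463.46 × 0.7891 ≈ 3522.27.

3522 px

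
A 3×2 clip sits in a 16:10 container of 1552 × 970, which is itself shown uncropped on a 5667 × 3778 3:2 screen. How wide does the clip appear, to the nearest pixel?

3×2 in 1552×970: fills the height, so the clip is 1455.00 × 970.00.
Second fit — the 16:10 canvas into 5667×3778 spans the width: 5667.00 × 3541.88 (×3.6514 from 1552×970).
So the clip's width is 1455.00 × 3.6514 ≈ 5312.81.

5313 px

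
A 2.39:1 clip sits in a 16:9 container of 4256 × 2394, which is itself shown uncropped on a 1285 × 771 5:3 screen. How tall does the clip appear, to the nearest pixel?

First fit — 2.39:1 into 4256×2394 spans the width: 4256.00 × 1780.75.
Second fit — the 16:9 canvas into 1285×771 spans the width: 1285.00 × 722.81 (×0.3019 from 4256×2394).
So the clip's height is 1780.75 × 0.3019 ≈ 537.66.

538 px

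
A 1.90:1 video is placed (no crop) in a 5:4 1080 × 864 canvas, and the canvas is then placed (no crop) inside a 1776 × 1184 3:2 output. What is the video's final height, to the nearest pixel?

779 px

First fit — 1.90:1 into 1080×864 spans the width: 1080.00 × 568.42.
5:4 in 1776×1184: fills the height, so the intermediate becomes 1480.00 × 1184.00 — a scale of ×1.3704.
Applying the same ×1.3704: 568.42 → 778.95.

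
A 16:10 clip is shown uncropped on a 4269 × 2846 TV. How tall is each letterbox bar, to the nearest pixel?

16:10 (1.600) > 3:2 (1.500), so the clip fills the width.
That makes the image 2668.12 px tall (4269 × 10/16).
Leftover height: 2846 − 2668.12 = 177.88 px → 88.94 each side.

89 px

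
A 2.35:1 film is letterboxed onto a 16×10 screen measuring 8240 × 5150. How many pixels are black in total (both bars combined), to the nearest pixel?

Since 2.350 > 1.600, the film is width-limited.
The film is 8240 / 2.350 ≈ 3506.3830 px tall.
Leftover height: 5150 − 3506.3830 = 1643.6170 px.
That's 1643.6170 × 8240 ≈ 13543404 black pixels.

13543404 pixels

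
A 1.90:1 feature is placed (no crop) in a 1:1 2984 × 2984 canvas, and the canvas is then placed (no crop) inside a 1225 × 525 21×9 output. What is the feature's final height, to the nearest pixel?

Inside the 2984×2984 canvas the feature is width-limited at 2984.00 × 1570.53.
1:1 in 1225×525: fills the height, so the intermediate becomes 525.00 × 525.00 — a scale of ×0.1759.
The feature scales with it: height 1570.53 × 0.1759 ≈ 276.32.

276 px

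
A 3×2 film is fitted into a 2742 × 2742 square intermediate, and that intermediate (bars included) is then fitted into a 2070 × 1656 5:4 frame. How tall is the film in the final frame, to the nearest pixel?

1104 px

Inside the 2742×2742 canvas the film is width-limited at 2742.00 × 1828.00.
Second fit — the square canvas into 2070×1656 spans the height: 1656.00 × 1656.00 (×0.6039 from 2742×2742).
Applying the same ×0.6039: 1828.00 → 1104.00.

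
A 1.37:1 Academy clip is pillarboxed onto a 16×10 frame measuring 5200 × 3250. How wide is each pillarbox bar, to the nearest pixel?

1.37:1 Academy is narrower than 16×10, so it spans the full height.
That makes the image 4452.50 px wide (3250 × 1.370).
Black = 5200 − 4452.50 = 747.50 px, or 373.75 per bar.

374 px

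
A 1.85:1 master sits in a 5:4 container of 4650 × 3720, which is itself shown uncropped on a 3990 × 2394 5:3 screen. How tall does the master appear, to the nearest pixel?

1618 px

Inside the 4650×3720 canvas the master is width-limited at 4650.00 × 2513.51.
The 5:4 canvas is height-limited in 3990×2394, giving 2992.50 × 2394.00; scale factor 0.6435.
Applying the same ×0.6435: 2513.51 → 1617.57.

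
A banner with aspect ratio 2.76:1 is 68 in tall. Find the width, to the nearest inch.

188 in

Width = 68 × 2.760 = 187.68.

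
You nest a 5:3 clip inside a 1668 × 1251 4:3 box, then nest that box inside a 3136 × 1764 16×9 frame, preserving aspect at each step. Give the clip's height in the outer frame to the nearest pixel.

1411 px

Inside the 1668×1251 canvas the clip is width-limited at 1668.00 × 1000.80.
The 4:3 canvas is height-limited in 3136×1764, giving 2352.00 × 1764.00; scale factor 1.4101.
The clip scales with it: height 1000.80 × 1.4101 ≈ 1411.20.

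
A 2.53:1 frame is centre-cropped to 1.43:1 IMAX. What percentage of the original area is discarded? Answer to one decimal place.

43.5%

Going from 2.53:1 to 1.43:1 IMAX means cutting width while keeping height.
(1.430)/(2.530) ≈ 0.565 of the area survives, leaving 43.48% discarded.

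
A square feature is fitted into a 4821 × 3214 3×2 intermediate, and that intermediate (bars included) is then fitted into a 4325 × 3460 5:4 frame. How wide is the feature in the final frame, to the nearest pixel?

Inside the 4821×3214 canvas the feature is height-limited at 3214.00 × 3214.00.
The 3×2 canvas is width-limited in 4325×3460, giving 4325.00 × 2883.33; scale factor 0.8971.
So the feature's width is 3214.00 × 0.8971 ≈ 2883.33.

2883 px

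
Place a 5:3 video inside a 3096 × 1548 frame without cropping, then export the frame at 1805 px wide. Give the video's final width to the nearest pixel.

Fitted into 3096×1548, the video spans the height; its width is 1548 × 5/3 ≈ 2580.00 px.
The frame scales by 1805/3096 = 0.5830; 2580.00 × 0.5830 ≈ 1504.17 px.

1504 px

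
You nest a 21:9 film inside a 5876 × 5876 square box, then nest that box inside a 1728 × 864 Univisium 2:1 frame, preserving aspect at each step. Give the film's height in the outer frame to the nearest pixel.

370 px

Inside the 5876×5876 canvas the film is width-limited at 5876.00 × 2518.29.
Second fit — the square canvas into 1728×864 spans the height: 864.00 × 864.00 (×0.1470 from 5876×5876).
Applying the same ×0.1470: 2518.29 → 370.29.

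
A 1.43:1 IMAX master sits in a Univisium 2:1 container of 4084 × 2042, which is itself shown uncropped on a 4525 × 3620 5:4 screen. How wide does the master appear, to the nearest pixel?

1.43:1 IMAX in 4084×2042: fills the height, so the master is 2920.06 × 2042.00.
Second fit — the Univisium 2:1 canvas into 4525×3620 spans the width: 4525.00 × 2262.50 (×1.1080 from 4084×2042).
So the master's width is 2920.06 × 1.1080 ≈ 3235.38.

3235 px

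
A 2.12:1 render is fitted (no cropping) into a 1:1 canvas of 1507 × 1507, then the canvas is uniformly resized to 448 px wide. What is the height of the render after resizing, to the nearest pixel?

Fitted into 1507×1507, the render spans the width; its height is 1507 / 2.120 ≈ 710.85 px.
Scaling 1507 → 448 is ×0.2973, so the height becomes 710.85 × 0.2973 ≈ 211.32 px.

211 px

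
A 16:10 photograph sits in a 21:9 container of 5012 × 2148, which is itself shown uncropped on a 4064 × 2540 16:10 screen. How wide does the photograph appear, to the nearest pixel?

First fit — 16:10 into 5012×2148 spans the height: 3436.80 × 2148.00.
The 21:9 canvas is width-limited in 4064×2540, giving 4064.00 × 1741.71; scale factor 0.8109.
The photograph scales with it: width 3436.80 × 0.8109 ≈ 2786.74.

2787 px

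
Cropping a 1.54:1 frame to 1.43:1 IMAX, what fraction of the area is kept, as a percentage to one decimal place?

92.9%

The height stays; only width is cut (since 1.43:1 IMAX is narrower than 1.54:1).
Area ratio = (1.430)/(1.540) = 92.86% retained.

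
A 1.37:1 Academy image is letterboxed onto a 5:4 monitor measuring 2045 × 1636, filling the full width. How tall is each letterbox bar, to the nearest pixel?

72 px

That makes the image 1492.70 px tall (2045 / 1.370).
Black = 1636 − 1492.70 = 143.30 px, or 71.65 per bar.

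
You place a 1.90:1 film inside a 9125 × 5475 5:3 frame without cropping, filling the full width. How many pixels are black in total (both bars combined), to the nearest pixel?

6135362 pixels

Content height = 9125 / 1.900 ≈ 4802.6316 px.
Black = 5475 − 4802.6316 = 672.3684 px.
That's 672.3684 × 9125 ≈ 6135362 black pixels.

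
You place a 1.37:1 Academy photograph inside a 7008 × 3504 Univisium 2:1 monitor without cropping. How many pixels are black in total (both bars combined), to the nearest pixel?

7735150 pixels

Since 1.370 < 2.000, the photograph is height-limited.
Content width = 3504 × 1.370 ≈ 4800.4800 px.
7008 − 4800.4800 = 2207.5200 px of bars.
That's 2207.5200 × 3504 ≈ 7735150 black pixels.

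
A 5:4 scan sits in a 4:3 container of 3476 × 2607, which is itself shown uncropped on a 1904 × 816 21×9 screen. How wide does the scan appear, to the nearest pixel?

1020 px

5:4 in 3476×2607: fills the height, so the scan is 3258.75 × 2607.00.
Second fit — the 4:3 canvas into 1904×816 spans the height: 1088.00 × 816.00 (×0.3130 from 3476×2607).
So the scan's width is 3258.75 × 0.3130 ≈ 1020.00.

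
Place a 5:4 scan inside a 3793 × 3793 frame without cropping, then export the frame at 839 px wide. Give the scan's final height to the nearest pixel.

671 px

Fitted into 3793×3793, the scan spans the width; its height is 3793 × 4/5 ≈ 3034.40 px.
Resizing to 839 px wide multiplies everything by 0.2212: 3034.40 → 671.20 px.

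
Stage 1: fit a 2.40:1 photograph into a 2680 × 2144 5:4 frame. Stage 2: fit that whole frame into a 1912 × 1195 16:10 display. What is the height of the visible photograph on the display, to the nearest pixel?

2.40:1 in 2680×2144: fills the width, so the photograph is 2680.00 × 1116.67.
5:4 in 1912×1195: fills the height, so the intermediate becomes 1493.75 × 1195.00 — a scale of ×0.5574.
The photograph scales with it: height 1116.67 × 0.5574 ≈ 622.40.

622 px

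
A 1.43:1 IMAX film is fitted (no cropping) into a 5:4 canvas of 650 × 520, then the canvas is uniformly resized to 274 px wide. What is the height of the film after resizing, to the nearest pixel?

At 650×520 the film is width-limited, so height = 650 / 1.430 ≈ 454.55 px.
The frame scales by 274/650 = 0.4215; 454.55 × 0.4215 ≈ 191.61 px.

192 px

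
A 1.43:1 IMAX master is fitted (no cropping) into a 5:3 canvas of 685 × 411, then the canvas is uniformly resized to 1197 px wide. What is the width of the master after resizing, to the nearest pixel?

Fitted into 685×411, the master spans the height; its width is 411 × 1.430 ≈ 587.73 px.
The frame scales by 1197/685 = 1.7474; 587.73 × 1.7474 ≈ 1027.03 px.

1027 px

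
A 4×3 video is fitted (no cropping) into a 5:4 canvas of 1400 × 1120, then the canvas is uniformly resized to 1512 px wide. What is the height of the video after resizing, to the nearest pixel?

Fitted into 1400×1120, the video spans the width; its height is 1400 × 3/4 ≈ 1050.00 px.
Resizing to 1512 px wide multiplies everything by 1.0800: 1050.00 → 1134.00 px.

1134 px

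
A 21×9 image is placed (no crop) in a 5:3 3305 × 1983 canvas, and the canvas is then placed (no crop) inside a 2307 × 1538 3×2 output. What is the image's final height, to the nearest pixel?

First fit — 21×9 into 3305×1983 spans the width: 3305.00 × 1416.43.
The 5:3 canvas is width-limited in 2307×1538, giving 2307.00 × 1384.20; scale factor 0.6980.
So the image's height is 1416.43 × 0.6980 ≈ 988.71.

989 px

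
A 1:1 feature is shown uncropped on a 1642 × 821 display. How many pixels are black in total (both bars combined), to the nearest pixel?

674041 pixels

Since 1.000 < 2.000, the feature is height-limited.
That makes the image 821.0000 px wide (821 × 1/1).
Black = 1642 − 821.0000 = 821.0000 px.
Bar area = 821.0000 × 821 ≈ 674041 px.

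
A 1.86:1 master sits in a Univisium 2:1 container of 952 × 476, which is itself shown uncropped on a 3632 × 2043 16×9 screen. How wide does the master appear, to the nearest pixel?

3378 px

Inside the 952×476 canvas the master is height-limited at 885.36 × 476.00.
Univisium 2:1 in 3632×2043: fills the width, so the intermediate becomes 3632.00 × 1816.00 — a scale of ×3.8151.
Applying the same ×3.8151: 885.36 → 3377.76.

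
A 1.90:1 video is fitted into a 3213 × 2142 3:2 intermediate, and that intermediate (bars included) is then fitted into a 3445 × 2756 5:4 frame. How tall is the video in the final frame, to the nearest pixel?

1813 px

First fit — 1.90:1 into 3213×2142 spans the width: 3213.00 × 1691.05.
3:2 in 3445×2756: fills the width, so the intermediate becomes 3445.00 × 2296.67 — a scale of ×1.0722.
The video scales with it: height 1691.05 × 1.0722 ≈ 1813.16.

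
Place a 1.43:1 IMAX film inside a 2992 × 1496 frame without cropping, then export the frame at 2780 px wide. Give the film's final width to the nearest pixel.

1988 px

In the 2992×1496 frame the film fills the height: width = 1496 × 1.430 ≈ 2139.28 px.
Scaling 2992 → 2780 is ×0.9291, so the width becomes 2139.28 × 0.9291 ≈ 1987.70 px.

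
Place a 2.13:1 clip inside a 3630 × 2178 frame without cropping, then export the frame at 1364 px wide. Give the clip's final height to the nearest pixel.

At 3630×2178 the clip is width-limited, so height = 3630 / 2.130 ≈ 1704.23 px.
Scaling 3630 → 1364 is ×0.3758, so the height becomes 1704.23 × 0.3758 ≈ 640.38 px.

640 px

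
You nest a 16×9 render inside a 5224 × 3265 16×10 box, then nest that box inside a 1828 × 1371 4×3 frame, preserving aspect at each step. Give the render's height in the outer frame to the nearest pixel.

1028 px

First fit — 16×9 into 5224×3265 spans the width: 5224.00 × 2938.50.
Second fit — the 16×10 canvas into 1828×1371 spans the width: 1828.00 × 1142.50 (×0.3499 from 5224×3265).
So the render's height is 2938.50 × 0.3499 ≈ 1028.25.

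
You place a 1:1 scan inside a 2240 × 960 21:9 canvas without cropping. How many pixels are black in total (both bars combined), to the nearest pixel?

1:1 (1.000) < 21:9 (2.333), so the scan fills the height.
Content width = 960 × 1/1 ≈ 960.0000 px.
Leftover width: 2240 − 960.0000 = 1280.0000 px.
Bar area = 1280.0000 × 960 ≈ 1228800 px.

1228800 pixels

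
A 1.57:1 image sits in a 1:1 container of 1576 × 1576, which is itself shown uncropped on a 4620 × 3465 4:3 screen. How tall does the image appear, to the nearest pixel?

2207 px

Inside the 1576×1576 canvas the image is width-limited at 1576.00 × 1003.82.
The 1:1 canvas is height-limited in 4620×3465, giving 3465.00 × 3465.00; scale factor 2.1986.
Applying the same ×2.1986: 1003.82 → 2207.01.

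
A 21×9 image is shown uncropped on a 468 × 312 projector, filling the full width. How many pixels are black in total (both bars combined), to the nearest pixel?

52149 pixels

The image is 468 × 9/21 ≈ 200.5714 px tall.
312 − 200.5714 = 111.4286 px of bars.
Bar area = 111.4286 × 468 ≈ 52149 px.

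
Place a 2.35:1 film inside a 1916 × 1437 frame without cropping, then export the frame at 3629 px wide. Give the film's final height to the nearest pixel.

At 1916×1437 the film is width-limited, so height = 1916 / 2.350 ≈ 815.32 px.
Scaling 1916 → 3629 is ×1.8941, so the height becomes 815.32 × 1.8941 ≈ 1544.26 px.

1544 px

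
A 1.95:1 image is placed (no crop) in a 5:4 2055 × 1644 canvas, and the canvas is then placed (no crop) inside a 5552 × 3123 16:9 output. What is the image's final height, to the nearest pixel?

2002 px

1.95:1 in 2055×1644: fills the width, so the image is 2055.00 × 1053.85.
5:4 in 5552×3123: fills the height, so the intermediate becomes 3903.75 × 3123.00 — a scale of ×1.8996.
Applying the same ×1.8996: 1053.85 → 2001.92.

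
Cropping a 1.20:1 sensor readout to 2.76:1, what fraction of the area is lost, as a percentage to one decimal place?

56.5%

The width stays; only height is cut (since 2.76:1 is wider than 1.20:1).
Area ratio = (1.200)/(2.760) = 43.48%; the remaining 56.52% is cropped out.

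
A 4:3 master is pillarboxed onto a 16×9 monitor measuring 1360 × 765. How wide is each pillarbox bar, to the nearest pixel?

4:3 (1.333) < 16×9 (1.778), so the master fills the height.
Content width = 765 × 4/3 ≈ 1020.00 px.
Leftover width: 1360 − 1020.00 = 340.00 px → 170.00 each side.

170 px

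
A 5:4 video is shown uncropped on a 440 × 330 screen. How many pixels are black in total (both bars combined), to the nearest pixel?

9075 pixels

Since 1.250 < 1.333, the video is height-limited.
The video is 330 × 5/4 ≈ 412.5000 px wide.
Black = 440 − 412.5000 = 27.5000 px.
Across the 330-px span: 27.5000 × 330 ≈ 9075 px.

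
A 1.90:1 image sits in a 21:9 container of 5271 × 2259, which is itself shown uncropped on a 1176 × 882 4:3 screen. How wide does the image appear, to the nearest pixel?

Inside the 5271×2259 canvas the image is height-limited at 4292.10 × 2259.00.
Second fit — the 21:9 canvas into 1176×882 spans the width: 1176.00 × 504.00 (×0.2231 from 5271×2259).
The image scales with it: width 4292.10 × 0.2231 ≈ 957.60.

958 px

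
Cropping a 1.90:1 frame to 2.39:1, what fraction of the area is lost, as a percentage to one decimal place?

20.5%

2.39:1 is wider than 1.90:1, so the crop keeps the full width and trims the height.
(1.900)/(2.390) ≈ 0.795 of the area survives, leaving 20.50% discarded.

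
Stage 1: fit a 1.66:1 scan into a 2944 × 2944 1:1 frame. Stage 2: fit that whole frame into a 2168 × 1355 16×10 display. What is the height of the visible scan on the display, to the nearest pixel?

816 px

First fit — 1.66:1 into 2944×2944 spans the width: 2944.00 × 1773.49.
1:1 in 2168×1355: fills the height, so the intermediate becomes 1355.00 × 1355.00 — a scale of ×0.4603.
So the scan's height is 1773.49 × 0.4603 ≈ 816.27.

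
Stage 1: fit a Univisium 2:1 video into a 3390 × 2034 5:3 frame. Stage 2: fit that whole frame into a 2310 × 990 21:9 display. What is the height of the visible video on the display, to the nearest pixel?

Inside the 3390×2034 canvas the video is width-limited at 3390.00 × 1695.00.
5:3 in 2310×990: fills the height, so the intermediate becomes 1650.00 × 990.00 — a scale of ×0.4867.
The video scales with it: height 1695.00 × 0.4867 ≈ 825.00.

825 px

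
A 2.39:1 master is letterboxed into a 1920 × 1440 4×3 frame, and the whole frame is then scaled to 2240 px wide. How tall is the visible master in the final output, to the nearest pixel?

Fitted into 1920×1440, the master spans the width; its height is 1920 / 2.390 ≈ 803.35 px.
Scaling 1920 → 2240 is ×1.1667, so the height becomes 803.35 × 1.1667 ≈ 937.24 px.

937 px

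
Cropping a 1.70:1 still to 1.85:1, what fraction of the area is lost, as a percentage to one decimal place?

8.1%

Going from 1.70:1 to 1.85:1 means cutting height while keeping width.
Fraction kept = (1.700)/(1.850) ≈ 91.89%, so 8.11% is lost.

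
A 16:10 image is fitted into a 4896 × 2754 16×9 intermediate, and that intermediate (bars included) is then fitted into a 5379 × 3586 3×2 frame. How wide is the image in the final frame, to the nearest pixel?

4841 px

Inside the 4896×2754 canvas the image is height-limited at 4406.40 × 2754.00.
The 16×9 canvas is width-limited in 5379×3586, giving 5379.00 × 3025.69; scale factor 1.0987.
Applying the same ×1.0987: 4406.40 → 4841.10.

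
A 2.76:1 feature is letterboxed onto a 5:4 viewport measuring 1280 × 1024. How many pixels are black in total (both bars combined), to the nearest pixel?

Since 2.760 > 1.250, the feature is width-limited.
Content height = 1280 / 2.760 ≈ 463.7681 px.
1024 − 463.7681 = 560.2319 px of bars.
That's 560.2319 × 1280 ≈ 717097 black pixels.

717097 pixels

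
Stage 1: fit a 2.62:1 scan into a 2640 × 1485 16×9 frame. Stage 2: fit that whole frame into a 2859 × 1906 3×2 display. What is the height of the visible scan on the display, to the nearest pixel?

First fit — 2.62:1 into 2640×1485 spans the width: 2640.00 × 1007.63.
The 16×9 canvas is width-limited in 2859×1906, giving 2859.00 × 1608.19; scale factor 1.0830.
Applying the same ×1.0830: 1007.63 → 1091.22.

1091 px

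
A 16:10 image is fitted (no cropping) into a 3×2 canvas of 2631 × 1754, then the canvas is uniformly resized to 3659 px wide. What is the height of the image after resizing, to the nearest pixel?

2287 px

At 2631×1754 the image is width-limited, so height = 2631 × 10/16 ≈ 1644.38 px.
The frame scales by 3659/2631 = 1.3907; 1644.38 × 1.3907 ≈ 2286.88 px.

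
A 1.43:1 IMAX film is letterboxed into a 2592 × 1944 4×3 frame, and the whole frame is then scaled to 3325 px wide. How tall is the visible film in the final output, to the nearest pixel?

2325 px

In the 2592×1944 frame the film fills the width: height = 2592 / 1.430 ≈ 1812.59 px.
Resizing to 3325 px wide multiplies everything by 1.2828: 1812.59 → 2325.17 px.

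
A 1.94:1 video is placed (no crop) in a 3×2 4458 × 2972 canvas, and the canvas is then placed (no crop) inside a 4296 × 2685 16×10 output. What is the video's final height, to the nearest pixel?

2076 px

Inside the 4458×2972 canvas the video is width-limited at 4458.00 × 2297.94.
Second fit — the 3×2 canvas into 4296×2685 spans the height: 4027.50 × 2685.00 (×0.9034 from 4458×2972).
So the video's height is 2297.94 × 0.9034 ≈ 2076.03.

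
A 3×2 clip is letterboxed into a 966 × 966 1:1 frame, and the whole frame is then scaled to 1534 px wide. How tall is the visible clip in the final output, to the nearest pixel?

1023 px

In the 966×966 frame the clip fills the width: height = 966 × 2/3 ≈ 644.00 px.
The frame scales by 1534/966 = 1.5880; 644.00 × 1.5880 ≈ 1022.67 px.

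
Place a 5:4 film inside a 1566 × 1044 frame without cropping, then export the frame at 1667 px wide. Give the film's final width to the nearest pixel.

1389 px

Fitted into 1566×1044, the film spans the height; its width is 1044 × 5/4 ≈ 1305.00 px.
The frame scales by 1667/1566 = 1.0645; 1305.00 × 1.0645 ≈ 1389.17 px.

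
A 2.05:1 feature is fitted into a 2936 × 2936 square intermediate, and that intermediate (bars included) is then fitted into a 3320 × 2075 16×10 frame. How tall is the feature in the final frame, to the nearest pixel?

Inside the 2936×2936 canvas the feature is width-limited at 2936.00 × 1432.20.
square in 3320×2075: fills the height, so the intermediate becomes 2075.00 × 2075.00 — a scale of ×0.7067.
Applying the same ×0.7067: 1432.20 → 1012.20.

1012 px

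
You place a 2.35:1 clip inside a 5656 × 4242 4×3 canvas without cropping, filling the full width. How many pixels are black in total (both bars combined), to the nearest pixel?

Content height = 5656 / 2.350 ≈ 2406.8085 px.
Leftover height: 4242 − 2406.8085 = 1835.1915 px.
That's 1835.1915 × 5656 ≈ 10379843 black pixels.

10379843 pixels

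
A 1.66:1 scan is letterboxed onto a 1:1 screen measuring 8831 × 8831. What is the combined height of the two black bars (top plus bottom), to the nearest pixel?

1.66:1 (1.660) > 1:1 (1.000), so the scan fills the width.
Content height = 8831 / 1.660 ≈ 5319.88 px.
Black = 8831 − 5319.88 = 3511.12 px.

3511 px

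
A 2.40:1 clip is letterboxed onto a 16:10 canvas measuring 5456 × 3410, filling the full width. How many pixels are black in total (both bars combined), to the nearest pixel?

Content height = 5456 / 2.400 ≈ 2273.3333 px.
Leftover height: 3410 − 2273.3333 = 1136.6667 px.
Across the 5456-px span: 1136.6667 × 5456 ≈ 6201653 px.

6201653 pixels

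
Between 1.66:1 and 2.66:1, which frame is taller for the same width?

1.66 and 2.66; 2.66 > 1.66. The smaller width-to-height ratio is the taller frame.

1.66:1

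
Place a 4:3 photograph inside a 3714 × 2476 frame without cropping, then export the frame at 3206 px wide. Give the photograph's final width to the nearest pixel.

2850 px

In the 3714×2476 frame the photograph fills the height: width = 2476 × 4/3 ≈ 3301.33 px.
Scaling 3714 → 3206 is ×0.8632, so the width becomes 3301.33 × 0.8632 ≈ 2849.78 px.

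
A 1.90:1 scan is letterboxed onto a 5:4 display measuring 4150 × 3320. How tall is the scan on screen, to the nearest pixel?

2184 px

Since 1.900 > 1.250, the scan is width-limited.
That makes the image 2184.21 px tall (4150 / 1.900).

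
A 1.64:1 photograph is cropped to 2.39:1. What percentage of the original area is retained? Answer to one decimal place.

68.6%

2.39:1 is wider than 1.64:1, so the crop keeps the full width and trims the height.
(1.640)/(2.390) ≈ 0.686 of the area survives.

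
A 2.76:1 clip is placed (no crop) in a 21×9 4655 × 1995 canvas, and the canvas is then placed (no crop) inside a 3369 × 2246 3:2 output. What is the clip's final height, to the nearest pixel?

1221 px

2.76:1 in 4655×1995: fills the width, so the clip is 4655.00 × 1686.59.
Second fit — the 21×9 canvas into 3369×2246 spans the width: 3369.00 × 1443.86 (×0.7237 from 4655×1995).
So the clip's height is 1686.59 × 0.7237 ≈ 1220.65.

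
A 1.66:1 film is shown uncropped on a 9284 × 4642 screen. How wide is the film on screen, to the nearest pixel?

7706 px

1.66:1 is narrower than Univisium 2:1, so it spans the full height.
The film is 4642 × 1.660 ≈ 7705.72 px wide.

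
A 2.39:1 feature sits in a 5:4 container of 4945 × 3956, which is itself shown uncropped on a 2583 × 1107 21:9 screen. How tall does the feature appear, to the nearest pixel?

579 px

Inside the 4945×3956 canvas the feature is width-limited at 4945.00 × 2069.04.
Second fit — the 5:4 canvas into 2583×1107 spans the height: 1383.75 × 1107.00 (×0.2798 from 4945×3956).
So the feature's height is 2069.04 × 0.2798 ≈ 578.97.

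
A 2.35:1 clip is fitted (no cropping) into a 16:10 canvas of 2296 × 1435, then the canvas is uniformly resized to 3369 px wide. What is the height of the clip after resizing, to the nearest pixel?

In the 2296×1435 frame the clip fills the width: height = 2296 / 2.350 ≈ 977.02 px.
The frame scales by 3369/2296 = 1.4673; 977.02 × 1.4673 ≈ 1433.62 px.

1434 px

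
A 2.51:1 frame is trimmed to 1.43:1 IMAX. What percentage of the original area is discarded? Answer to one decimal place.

1.43:1 IMAX is narrower than 2.51:1, so the crop keeps the full height and trims the width.
Fraction kept = (1.430)/(2.510) ≈ 56.97%, so 43.03% is lost.

43.0%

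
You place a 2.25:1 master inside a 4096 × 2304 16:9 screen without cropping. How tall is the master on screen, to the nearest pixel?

2.25:1 is wider than 16:9, so it spans the full width.
Content height = 4096 / 2.250 ≈ 1820.44 px.

1820 px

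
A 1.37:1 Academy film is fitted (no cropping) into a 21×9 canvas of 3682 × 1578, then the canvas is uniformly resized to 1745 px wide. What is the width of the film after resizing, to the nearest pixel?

At 3682×1578 the film is height-limited, so width = 1578 × 1.370 ≈ 2161.86 px.
Resizing to 1745 px wide multiplies everything by 0.4739: 2161.86 → 1024.56 px.

1025 px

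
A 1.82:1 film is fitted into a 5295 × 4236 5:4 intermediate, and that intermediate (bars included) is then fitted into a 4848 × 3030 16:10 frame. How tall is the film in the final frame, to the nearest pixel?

First fit — 1.82:1 into 5295×4236 spans the width: 5295.00 × 2909.34.
Second fit — the 5:4 canvas into 4848×3030 spans the height: 3787.50 × 3030.00 (×0.7153 from 5295×4236).
Applying the same ×0.7153: 2909.34 → 2081.04.

2081 px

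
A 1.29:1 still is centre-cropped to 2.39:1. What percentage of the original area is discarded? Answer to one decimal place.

2.39:1 is wider than 1.29:1, so the crop keeps the full width and trims the height.
(1.290)/(2.390) ≈ 0.540 of the area survives, leaving 46.03% discarded.

46.0%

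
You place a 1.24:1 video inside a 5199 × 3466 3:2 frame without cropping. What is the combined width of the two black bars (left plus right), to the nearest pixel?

1.24:1 (1.240) < 3:2 (1.500), so the video fills the height.
That makes the image 4297.84 px wide (3466 × 1.240).
Black = 5199 − 4297.84 = 901.16 px.

901 px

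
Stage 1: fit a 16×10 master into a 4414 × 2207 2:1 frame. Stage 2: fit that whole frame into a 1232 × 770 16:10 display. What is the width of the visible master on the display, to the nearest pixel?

986 px

Inside the 4414×2207 canvas the master is height-limited at 3531.20 × 2207.00.
2:1 in 1232×770: fills the width, so the intermediate becomes 1232.00 × 616.00 — a scale of ×0.2791.
Applying the same ×0.2791: 3531.20 → 985.60.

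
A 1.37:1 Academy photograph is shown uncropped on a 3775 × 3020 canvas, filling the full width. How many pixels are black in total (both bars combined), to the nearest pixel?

That makes the image 2755.4745 px tall (3775 / 1.370).
3020 − 2755.4745 = 264.5255 px of bars.
That's 264.5255 × 3775 ≈ 998584 black pixels.

998584 pixels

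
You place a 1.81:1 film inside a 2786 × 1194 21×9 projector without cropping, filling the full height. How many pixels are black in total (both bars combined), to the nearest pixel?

The film is 1194 × 1.810 ≈ 2161.1400 px wide.
2786 − 2161.1400 = 624.8600 px of bars.
That's 624.8600 × 1194 ≈ 746083 black pixels.

746083 pixels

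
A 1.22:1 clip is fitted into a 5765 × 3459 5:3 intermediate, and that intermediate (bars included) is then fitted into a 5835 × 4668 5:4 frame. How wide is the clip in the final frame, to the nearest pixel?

First fit — 1.22:1 into 5765×3459 spans the height: 4219.98 × 3459.00.
Second fit — the 5:3 canvas into 5835×4668 spans the width: 5835.00 × 3501.00 (×1.0121 from 5765×3459).
The clip scales with it: width 4219.98 × 1.0121 ≈ 4271.22.

4271 px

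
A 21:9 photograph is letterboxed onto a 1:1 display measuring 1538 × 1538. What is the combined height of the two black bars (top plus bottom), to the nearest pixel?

879 px

21:9 is wider than 1:1, so it spans the full width.
The photograph is 1538 × 9/21 ≈ 659.14 px tall.
Black = 1538 − 659.14 = 878.86 px.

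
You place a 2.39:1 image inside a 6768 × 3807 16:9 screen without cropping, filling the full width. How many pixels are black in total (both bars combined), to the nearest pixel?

That makes the image 2831.7992 px tall (6768 / 2.390).
3807 − 2831.7992 = 975.2008 px of bars.
Across the 6768-px span: 975.2008 × 6768 ≈ 6600159 px.

6600159 pixels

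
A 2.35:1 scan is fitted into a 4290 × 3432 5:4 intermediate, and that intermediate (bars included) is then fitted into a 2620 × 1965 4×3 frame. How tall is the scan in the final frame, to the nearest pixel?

1045 px

Inside the 4290×3432 canvas the scan is width-limited at 4290.00 × 1825.53.
5:4 in 2620×1965: fills the height, so the intermediate becomes 2456.25 × 1965.00 — a scale of ×0.5726.
So the scan's height is 1825.53 × 0.5726 ≈ 1045.21.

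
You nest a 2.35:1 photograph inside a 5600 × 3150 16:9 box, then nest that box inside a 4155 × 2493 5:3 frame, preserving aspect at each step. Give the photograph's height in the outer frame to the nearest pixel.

Inside the 5600×3150 canvas the photograph is width-limited at 5600.00 × 2382.98.
The 16:9 canvas is width-limited in 4155×2493, giving 4155.00 × 2337.19; scale factor 0.7420.
The photograph scales with it: height 2382.98 × 0.7420 ≈ 1768.09.

1768 px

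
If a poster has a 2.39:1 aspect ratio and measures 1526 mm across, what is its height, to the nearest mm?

638 mm

1526 / 2.390 = 638.49.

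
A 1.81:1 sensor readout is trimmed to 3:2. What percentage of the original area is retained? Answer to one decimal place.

Going from 1.81:1 to 3:2 means cutting width while keeping height.
Area ratio = (1.500)/(1.810) = 82.87% retained.

82.9%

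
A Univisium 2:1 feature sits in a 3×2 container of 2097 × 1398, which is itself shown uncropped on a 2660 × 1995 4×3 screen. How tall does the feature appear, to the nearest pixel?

1330 px

Univisium 2:1 in 2097×1398: fills the width, so the feature is 2097.00 × 1048.50.
The 3×2 canvas is width-limited in 2660×1995, giving 2660.00 × 1773.33; scale factor 1.2685.
Applying the same ×1.2685: 1048.50 → 1330.00.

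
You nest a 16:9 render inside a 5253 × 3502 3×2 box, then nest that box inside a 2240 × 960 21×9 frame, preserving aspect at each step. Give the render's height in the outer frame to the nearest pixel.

First fit — 16:9 into 5253×3502 spans the width: 5253.00 × 2954.81.
The 3×2 canvas is height-limited in 2240×960, giving 1440.00 × 960.00; scale factor 0.2741.
Applying the same ×0.2741: 2954.81 → 810.00.

810 px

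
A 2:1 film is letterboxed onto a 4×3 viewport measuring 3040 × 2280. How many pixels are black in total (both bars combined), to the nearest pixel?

2:1 is wider than 4×3, so it spans the full width.
That makes the image 1520.0000 px tall (3040 × 1/2).
Black = 2280 − 1520.0000 = 760.0000 px.
That's 760.0000 × 3040 ≈ 2310400 black pixels.

2310400 pixels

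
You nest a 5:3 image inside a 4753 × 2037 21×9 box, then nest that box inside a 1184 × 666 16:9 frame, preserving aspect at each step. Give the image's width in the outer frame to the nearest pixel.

846 px

5:3 in 4753×2037: fills the height, so the image is 3395.00 × 2037.00.
Second fit — the 21×9 canvas into 1184×666 spans the width: 1184.00 × 507.43 (×0.2491 from 4753×2037).
The image scales with it: width 3395.00 × 0.2491 ≈ 845.71.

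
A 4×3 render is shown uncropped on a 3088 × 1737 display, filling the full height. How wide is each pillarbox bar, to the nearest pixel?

Content width = 1737 × 4/3 ≈ 2316.00 px.
3088 − 2316.00 = 772.00 px of bars (386.00 each).

386 px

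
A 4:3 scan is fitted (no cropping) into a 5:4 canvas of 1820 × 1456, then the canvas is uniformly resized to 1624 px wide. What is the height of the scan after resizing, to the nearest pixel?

At 1820×1456 the scan is width-limited, so height = 1820 × 3/4 ≈ 1365.00 px.
Scaling 1820 → 1624 is ×0.8923, so the height becomes 1365.00 × 0.8923 ≈ 1218.00 px.

1218 px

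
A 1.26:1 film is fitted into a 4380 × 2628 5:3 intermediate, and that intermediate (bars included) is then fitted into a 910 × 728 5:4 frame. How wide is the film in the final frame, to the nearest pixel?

1.26:1 in 4380×2628: fills the height, so the film is 3311.28 × 2628.00.
Second fit — the 5:3 canvas into 910×728 spans the width: 910.00 × 546.00 (×0.2078 from 4380×2628).
The film scales with it: width 3311.28 × 0.2078 ≈ 687.96.

688 px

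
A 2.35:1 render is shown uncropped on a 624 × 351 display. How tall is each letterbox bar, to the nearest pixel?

2.35:1 is wider than 16×9, so it spans the full width.
That makes the image 265.53 px tall (624 / 2.350).
351 − 265.53 = 85.47 px of bars (42.73 each).

43 px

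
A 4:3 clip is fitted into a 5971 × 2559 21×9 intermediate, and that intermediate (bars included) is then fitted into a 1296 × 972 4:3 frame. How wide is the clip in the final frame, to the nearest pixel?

4:3 in 5971×2559: fills the height, so the clip is 3412.00 × 2559.00.
21×9 in 1296×972: fills the width, so the intermediate becomes 1296.00 × 555.43 — a scale of ×0.2170.
The clip scales with it: width 3412.00 × 0.2170 ≈ 740.57.

741 px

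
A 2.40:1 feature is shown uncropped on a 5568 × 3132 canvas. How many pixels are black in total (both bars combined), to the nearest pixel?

4521216 pixels

2.40:1 is wider than 16×9, so it spans the full width.
That makes the image 2320.0000 px tall (5568 / 2.400).
Leftover height: 3132 − 2320.0000 = 812.0000 px.
Across the 5568-px span: 812.0000 × 5568 ≈ 4521216 px.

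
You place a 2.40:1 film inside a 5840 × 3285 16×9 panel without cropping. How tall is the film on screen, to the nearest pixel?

2.40:1 is wider than 16×9, so it spans the full width.
That makes the image 2433.33 px tall (5840 / 2.400).

2433 px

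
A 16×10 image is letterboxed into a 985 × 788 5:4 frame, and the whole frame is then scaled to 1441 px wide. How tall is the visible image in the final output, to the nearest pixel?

901 px

At 985×788 the image is width-limited, so height = 985 × 10/16 ≈ 615.62 px.
Resizing to 1441 px wide multiplies everything by 1.4629: 615.62 → 900.62 px.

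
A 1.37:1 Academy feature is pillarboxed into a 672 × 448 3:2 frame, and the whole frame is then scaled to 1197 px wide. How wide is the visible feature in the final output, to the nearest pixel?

1093 px

At 672×448 the feature is height-limited, so width = 448 × 1.370 ≈ 613.76 px.
Scaling 672 → 1197 is ×1.7812, so the width becomes 613.76 × 1.7812 ≈ 1093.26 px.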